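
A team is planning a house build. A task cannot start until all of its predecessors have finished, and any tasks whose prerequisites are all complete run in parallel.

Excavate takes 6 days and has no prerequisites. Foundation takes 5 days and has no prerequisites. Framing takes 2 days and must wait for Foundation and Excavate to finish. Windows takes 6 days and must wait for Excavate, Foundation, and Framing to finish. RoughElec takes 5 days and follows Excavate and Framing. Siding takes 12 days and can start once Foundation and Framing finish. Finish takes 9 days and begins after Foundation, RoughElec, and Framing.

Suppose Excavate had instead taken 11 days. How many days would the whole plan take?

As given, the longest chain is Excavate→Framing→RoughElec→Finish = 6+2+5+9 = 22, so the finish is 22 days.
Since Excavate is critical, the +5 change carries straight to that chain (now 27 days).
The critical path is still Excavate→Framing→RoughElec→Finish; finish is now 27 days.

27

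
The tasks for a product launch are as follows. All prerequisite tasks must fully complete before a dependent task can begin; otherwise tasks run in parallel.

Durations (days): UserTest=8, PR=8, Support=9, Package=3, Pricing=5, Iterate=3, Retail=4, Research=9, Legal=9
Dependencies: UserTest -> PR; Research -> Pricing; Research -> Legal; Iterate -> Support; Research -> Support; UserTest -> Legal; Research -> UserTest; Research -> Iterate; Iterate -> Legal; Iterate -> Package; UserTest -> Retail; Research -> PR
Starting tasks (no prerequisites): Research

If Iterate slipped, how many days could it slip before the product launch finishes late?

5

Critical path: Research→UserTest→Legal = 9+8+9 = 26, so the finish is 26 days.
Iterate finishes as early as 12 and must finish by 17.
So Iterate can slip 17 − 12 = 5 days.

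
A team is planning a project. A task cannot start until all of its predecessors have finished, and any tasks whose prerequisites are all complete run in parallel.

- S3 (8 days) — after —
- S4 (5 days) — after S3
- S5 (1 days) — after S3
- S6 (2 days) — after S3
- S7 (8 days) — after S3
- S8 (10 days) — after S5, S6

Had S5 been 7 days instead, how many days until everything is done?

25

Actual critical path: S3→S6→S8 = 8+2+10 = 20 ⇒ 20 days.
S5 is off the critical path — its longest chain is 19 days, giving 1 of slack.
New critical path: S3→S5→S8 = 8+7+10 = 25 ⇒ 25 days.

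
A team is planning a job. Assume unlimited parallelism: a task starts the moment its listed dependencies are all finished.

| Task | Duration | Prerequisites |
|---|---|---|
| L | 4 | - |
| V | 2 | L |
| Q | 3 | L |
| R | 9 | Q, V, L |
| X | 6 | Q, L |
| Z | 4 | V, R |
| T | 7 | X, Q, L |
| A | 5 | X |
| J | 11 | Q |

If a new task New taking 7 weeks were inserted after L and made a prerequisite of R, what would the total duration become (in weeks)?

24

Originally the project takes 20 weeks.
With New inserted, R now waits for max(Q, V, L, New).
New critical path: L→New→R→Z = 4+7+9+4 = 24 ⇒ 24 weeks.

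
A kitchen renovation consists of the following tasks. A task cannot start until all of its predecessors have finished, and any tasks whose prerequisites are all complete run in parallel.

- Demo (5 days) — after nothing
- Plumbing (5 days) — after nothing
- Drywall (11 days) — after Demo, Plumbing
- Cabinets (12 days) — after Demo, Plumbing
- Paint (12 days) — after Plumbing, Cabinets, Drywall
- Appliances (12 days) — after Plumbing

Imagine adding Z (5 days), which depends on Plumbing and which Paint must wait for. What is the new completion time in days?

Originally the job takes 29 days.
With Z inserted, Paint now waits for max(Plumbing, Cabinets, Drywall, Z).
New critical path: Demo→Cabinets→Paint = 5+12+12 = 29 ⇒ 29 days.

29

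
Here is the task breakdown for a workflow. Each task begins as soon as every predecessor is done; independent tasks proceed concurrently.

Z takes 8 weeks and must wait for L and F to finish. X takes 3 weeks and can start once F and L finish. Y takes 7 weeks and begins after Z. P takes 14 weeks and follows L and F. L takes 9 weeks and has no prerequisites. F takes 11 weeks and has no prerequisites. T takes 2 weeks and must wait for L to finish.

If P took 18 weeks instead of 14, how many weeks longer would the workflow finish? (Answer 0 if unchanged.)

3

Baseline: F→Z→Y = 11+8+7 = 26 → 26 weeks.
The longest path through P is only 25 weeks, so P has float 1.
The binding chain switches to F→P = 11+18 = 29; finish 29 weeks.
Change in finish: 29 − 26 = +3 weeks.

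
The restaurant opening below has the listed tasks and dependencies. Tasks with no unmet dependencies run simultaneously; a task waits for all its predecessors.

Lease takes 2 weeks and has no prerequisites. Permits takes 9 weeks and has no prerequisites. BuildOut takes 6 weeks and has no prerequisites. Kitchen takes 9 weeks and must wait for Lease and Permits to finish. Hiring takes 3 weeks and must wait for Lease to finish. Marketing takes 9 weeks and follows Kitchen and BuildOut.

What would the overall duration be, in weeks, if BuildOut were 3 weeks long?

The binding path is Permits→Kitchen→Marketing = 9+9+9 = 27; finish at 27 weeks.
BuildOut is off the critical path — its longest chain is 15 weeks, giving 12 of slack.
The critical path is still Permits→Kitchen→Marketing; finish is now 27 weeks.

27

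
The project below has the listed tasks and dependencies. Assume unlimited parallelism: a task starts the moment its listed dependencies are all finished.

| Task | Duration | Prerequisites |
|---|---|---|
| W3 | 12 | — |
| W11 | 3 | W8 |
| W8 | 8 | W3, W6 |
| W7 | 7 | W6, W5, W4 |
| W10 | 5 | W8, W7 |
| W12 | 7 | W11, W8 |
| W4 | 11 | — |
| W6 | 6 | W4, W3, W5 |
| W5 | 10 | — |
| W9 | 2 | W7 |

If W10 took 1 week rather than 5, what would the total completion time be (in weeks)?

Baseline: W3→W6→W8→W11→W12 = 12+6+8+3+7 = 36 → 36 weeks.
The longest path through W10 is only 31 weeks, so W10 has float 5.
The critical path is still W3→W6→W8→W11→W12; finish is now 36 weeks.

36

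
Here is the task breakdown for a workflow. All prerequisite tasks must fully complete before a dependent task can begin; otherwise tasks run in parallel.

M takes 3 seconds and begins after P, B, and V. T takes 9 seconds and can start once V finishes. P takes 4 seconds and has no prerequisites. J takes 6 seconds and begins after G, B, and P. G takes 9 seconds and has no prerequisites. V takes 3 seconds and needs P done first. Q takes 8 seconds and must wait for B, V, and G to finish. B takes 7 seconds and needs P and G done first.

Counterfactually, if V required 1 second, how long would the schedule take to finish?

Critical path before the change: G→B→Q = 9+7+8 = 24 giving 24 seconds.
The longest path through V is only 16 seconds, so V has float 8.
That remains the longest chain; total 24 seconds.

24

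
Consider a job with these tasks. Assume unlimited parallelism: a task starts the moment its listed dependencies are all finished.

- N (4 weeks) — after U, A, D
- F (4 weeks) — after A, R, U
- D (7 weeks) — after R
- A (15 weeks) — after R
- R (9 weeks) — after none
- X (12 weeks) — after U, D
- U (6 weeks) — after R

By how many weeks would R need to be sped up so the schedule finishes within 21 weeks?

Current finish: 28 weeks; target: 21.
R is on every critical path, so each week cut from R cuts the finish by one (this holds down to a finish of 20).
Need 28 − 21 = 7 weeks off R → R becomes 2 weeks, finish becomes 21.

7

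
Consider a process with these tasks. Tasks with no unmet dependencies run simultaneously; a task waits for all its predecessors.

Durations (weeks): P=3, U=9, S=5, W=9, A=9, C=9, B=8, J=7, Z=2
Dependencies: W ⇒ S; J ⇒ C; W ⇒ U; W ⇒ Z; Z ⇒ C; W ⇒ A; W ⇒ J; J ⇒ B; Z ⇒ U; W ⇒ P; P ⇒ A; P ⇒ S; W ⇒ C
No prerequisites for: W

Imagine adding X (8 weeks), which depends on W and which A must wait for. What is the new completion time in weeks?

26

Originally the plan takes 25 weeks.
With X inserted, A now waits for max(W, P, X).
New critical path: W→X→A = 9+8+9 = 26 ⇒ 26 weeks.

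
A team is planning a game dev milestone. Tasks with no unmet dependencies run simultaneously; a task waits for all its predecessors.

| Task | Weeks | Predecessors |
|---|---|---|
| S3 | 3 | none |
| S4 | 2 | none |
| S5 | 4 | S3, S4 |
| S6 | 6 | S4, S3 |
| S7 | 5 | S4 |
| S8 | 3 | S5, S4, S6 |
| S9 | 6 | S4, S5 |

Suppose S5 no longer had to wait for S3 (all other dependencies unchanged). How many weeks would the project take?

Original critical path: S3→S5→S9 = 3+4+6 = 13 ⇒ 13 weeks.
Without S3→S5, S5's earliest start moves from 3 to 2.
New critical path: S3→S6→S8 = 3+6+3 = 12 ⇒ 12 weeks.

12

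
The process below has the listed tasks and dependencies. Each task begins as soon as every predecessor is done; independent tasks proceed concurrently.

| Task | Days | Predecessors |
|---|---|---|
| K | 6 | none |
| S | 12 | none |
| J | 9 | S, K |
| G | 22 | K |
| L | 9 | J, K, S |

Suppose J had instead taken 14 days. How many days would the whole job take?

As given, the longest chain is S→J→L = 12+9+9 = 30, so the finish is 30 days.
Since J is critical, the +5 change carries straight to that chain (now 35 days).
That remains the longest chain; total 35 days.

35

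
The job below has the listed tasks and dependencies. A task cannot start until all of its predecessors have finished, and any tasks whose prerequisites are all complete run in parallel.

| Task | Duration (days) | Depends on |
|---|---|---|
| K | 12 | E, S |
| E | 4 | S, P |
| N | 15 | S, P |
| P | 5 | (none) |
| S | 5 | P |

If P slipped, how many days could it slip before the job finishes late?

0

Critical path: P→S→E→K = 5+5+4+12 = 26, so the finish is 26 days.
Longest path through P: 26 days (earliest finish 5, latest finish 5).
So P can slip 5 − 5 = 0 days.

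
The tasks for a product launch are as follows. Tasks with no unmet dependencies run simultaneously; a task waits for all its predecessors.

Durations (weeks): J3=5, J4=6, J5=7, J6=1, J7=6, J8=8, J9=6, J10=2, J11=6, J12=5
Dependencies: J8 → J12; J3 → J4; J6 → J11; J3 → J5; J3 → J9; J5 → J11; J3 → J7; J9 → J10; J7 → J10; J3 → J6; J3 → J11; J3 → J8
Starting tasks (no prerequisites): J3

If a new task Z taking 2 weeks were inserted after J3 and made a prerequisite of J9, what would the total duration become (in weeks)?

Originally the job takes 18 weeks.
With Z inserted, J9 now waits for max(J3, Z).
New critical path: J3→J5→J11 = 5+7+6 = 18 ⇒ 18 weeks.

18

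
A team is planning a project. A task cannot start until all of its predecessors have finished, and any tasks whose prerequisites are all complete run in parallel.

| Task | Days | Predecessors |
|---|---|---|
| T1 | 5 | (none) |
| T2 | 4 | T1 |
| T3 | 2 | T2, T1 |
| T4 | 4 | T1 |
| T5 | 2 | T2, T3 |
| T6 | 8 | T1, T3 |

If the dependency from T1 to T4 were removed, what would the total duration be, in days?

Original critical path: T1→T2→T3→T6 = 5+4+2+8 = 19 ⇒ 19 days.
Without T1→T4, T4's earliest start moves from 5 to 0.
The longest chain is now T1→T2→T3→T6 = 5+4+2+8 = 19, so the plan takes 19 days.

19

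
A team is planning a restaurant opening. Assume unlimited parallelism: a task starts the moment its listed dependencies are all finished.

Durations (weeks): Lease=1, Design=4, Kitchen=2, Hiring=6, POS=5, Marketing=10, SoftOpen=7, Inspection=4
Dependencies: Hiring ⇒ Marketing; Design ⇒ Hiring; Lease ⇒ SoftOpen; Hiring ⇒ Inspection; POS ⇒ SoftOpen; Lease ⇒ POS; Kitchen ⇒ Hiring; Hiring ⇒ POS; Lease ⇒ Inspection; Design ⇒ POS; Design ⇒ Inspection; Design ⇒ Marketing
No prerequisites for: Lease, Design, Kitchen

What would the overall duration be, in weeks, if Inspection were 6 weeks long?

22

Baseline: Design→Hiring→POS→SoftOpen = 4+6+5+7 = 22 → 22 weeks.
Inspection has 8 weeks of float (longest path through it is 14).
No other chain overtakes it, so the finish is 22 weeks.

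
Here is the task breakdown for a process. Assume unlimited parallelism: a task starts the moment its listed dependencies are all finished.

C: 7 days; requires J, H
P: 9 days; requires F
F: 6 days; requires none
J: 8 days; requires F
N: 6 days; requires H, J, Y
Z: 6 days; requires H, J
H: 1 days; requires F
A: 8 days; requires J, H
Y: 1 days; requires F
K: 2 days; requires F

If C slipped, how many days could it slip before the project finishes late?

Critical path: F→J→A = 6+8+8 = 22, so the finish is 22 days.
C finishes as early as 21 and must finish by 22.
Slack of C = 15 − 14 = 1 day.

1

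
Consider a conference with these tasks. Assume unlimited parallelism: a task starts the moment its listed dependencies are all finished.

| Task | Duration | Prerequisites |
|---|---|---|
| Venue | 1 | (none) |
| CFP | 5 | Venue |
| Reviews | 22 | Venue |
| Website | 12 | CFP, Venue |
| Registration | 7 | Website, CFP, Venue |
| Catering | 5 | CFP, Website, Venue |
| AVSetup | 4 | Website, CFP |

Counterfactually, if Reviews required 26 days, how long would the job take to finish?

27

As given, the longest chain is Venue→CFP→Website→Registration = 1+5+12+7 = 25, so the finish is 25 days.
Reviews has 2 days of float (longest path through it is 23).
Now Venue→Reviews = 1+26 = 27 is longest, so the finish becomes 27 days.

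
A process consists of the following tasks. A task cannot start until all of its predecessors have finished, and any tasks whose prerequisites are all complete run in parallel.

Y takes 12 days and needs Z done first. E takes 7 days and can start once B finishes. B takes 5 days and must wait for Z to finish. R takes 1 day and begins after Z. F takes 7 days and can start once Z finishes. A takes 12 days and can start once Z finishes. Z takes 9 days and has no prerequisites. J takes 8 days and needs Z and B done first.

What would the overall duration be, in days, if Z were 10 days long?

23

Critical path before the change: Z→B→J = 9+5+8 = 22 giving 22 days.
Since Z is critical, the +1 change carries straight to that chain (now 23 days).
The critical path is still Z→B→J; finish is now 23 days.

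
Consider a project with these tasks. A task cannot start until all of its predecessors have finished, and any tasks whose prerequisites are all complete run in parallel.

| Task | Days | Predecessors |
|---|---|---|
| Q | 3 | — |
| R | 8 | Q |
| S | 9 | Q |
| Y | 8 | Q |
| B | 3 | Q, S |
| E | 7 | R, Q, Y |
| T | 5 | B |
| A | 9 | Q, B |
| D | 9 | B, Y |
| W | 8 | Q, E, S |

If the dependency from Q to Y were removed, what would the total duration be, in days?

Original critical path: Q→R→E→W = 3+8+7+8 = 26 ⇒ 26 days.
Without Q→Y, Y's earliest start moves from 3 to 0.
The longest chain is now Q→R→E→W = 3+8+7+8 = 26, so the job takes 26 days.

26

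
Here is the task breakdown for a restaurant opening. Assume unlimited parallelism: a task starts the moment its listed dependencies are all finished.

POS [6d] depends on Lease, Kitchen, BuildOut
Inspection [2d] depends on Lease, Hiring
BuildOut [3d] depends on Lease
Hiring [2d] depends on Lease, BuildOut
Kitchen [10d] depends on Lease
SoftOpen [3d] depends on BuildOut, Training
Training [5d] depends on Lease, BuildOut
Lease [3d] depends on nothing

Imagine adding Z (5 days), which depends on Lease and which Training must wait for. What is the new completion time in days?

Originally the restaurant opening takes 19 days.
With Z inserted, Training now waits for max(Lease, BuildOut, Z).
New critical path: Lease→Kitchen→POS = 3+10+6 = 19 ⇒ 19 days.

19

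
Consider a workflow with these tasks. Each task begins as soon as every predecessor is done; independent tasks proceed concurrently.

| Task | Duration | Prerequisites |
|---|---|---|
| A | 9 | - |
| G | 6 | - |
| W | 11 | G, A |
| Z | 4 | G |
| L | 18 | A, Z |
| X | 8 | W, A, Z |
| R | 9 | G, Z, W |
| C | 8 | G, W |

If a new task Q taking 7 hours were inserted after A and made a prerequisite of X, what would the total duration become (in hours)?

29

Originally the project takes 29 hours.
With Q inserted, X now waits for max(W, A, Z, Q).
New critical path: A→W→R = 9+11+9 = 29 ⇒ 29 hours.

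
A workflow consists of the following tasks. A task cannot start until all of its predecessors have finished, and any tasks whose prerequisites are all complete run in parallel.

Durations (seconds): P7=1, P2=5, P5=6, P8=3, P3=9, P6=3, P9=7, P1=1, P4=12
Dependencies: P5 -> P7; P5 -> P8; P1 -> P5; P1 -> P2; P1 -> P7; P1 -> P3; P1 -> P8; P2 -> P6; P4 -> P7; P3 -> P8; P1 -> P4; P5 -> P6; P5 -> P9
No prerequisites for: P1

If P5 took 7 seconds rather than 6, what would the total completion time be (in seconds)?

15

Baseline: P1→P5→P9 = 1+6+7 = 14 → 14 seconds.
Since P5 is critical, the +1 change carries straight to that chain (now 15 seconds).
No other chain overtakes it, so the finish is 15 seconds.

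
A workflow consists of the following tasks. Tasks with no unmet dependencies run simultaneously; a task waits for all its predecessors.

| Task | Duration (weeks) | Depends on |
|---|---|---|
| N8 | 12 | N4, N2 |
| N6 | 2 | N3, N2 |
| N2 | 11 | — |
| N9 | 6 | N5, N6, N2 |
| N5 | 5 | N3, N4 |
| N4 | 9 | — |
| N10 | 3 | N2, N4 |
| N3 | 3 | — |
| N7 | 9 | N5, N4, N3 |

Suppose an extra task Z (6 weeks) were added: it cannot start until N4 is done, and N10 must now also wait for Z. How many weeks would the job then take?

Originally the job takes 23 weeks.
With Z inserted, N10 now waits for max(N2, N4, Z).
New critical path: N2→N8 = 11+12 = 23 ⇒ 23 weeks.

23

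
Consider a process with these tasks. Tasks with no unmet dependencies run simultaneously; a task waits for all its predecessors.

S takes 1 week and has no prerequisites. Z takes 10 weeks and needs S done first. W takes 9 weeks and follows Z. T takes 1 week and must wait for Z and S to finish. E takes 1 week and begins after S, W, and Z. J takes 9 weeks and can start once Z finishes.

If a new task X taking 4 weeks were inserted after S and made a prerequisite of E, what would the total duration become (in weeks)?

21

Originally the process takes 21 weeks.
With X inserted, E now waits for max(S, W, Z, X).
New critical path: S→Z→W→E = 1+10+9+1 = 21 ⇒ 21 weeks.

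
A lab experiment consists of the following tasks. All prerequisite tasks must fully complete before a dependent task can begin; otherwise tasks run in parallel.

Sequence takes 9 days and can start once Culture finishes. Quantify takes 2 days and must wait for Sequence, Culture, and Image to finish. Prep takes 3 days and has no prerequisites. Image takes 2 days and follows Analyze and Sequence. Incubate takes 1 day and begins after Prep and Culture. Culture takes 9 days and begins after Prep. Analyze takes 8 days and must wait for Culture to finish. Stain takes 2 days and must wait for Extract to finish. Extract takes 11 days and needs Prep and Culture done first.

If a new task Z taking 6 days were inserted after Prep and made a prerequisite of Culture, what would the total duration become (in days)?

31

Originally the project takes 25 days.
With Z inserted, Culture now waits for max(Prep, Z).
New critical path: Prep→Z→Culture→Extract→Stain = 3+6+9+11+2 = 31 ⇒ 31 days.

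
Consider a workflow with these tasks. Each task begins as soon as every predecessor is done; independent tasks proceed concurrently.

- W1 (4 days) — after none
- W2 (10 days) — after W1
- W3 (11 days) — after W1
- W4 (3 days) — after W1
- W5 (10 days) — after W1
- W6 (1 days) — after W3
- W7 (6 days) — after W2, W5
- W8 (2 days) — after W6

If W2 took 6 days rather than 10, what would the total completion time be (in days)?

20

Critical path before the change: W1→W2→W7 = 4+10+6 = 20 giving 20 days.
W2 is on the critical path; changing it to 6 makes that path 16 days.
Now W1→W5→W7 = 4+10+6 = 20 is longest, so the finish becomes 20 days.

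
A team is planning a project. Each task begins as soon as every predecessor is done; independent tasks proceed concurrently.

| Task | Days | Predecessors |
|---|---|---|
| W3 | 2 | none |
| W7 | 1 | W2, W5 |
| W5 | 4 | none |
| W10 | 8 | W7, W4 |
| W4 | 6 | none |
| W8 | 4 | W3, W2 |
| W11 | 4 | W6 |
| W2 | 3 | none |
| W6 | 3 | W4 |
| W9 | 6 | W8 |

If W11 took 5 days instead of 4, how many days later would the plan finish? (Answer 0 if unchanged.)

0

Baseline: W4→W10 = 6+8 = 14 → 14 days.
W11 has 1 day of float (longest path through it is 13).
New critical path: W4→W6→W11 = 6+3+5 = 14 ⇒ 14 days.
Change in finish: 14 − 14 = +0 days.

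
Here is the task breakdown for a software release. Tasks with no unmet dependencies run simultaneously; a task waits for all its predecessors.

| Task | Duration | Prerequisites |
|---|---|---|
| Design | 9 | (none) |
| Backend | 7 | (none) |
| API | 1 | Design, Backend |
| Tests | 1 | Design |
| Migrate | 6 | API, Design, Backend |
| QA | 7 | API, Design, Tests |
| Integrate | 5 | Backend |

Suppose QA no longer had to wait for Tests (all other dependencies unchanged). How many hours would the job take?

17

With the dependency in place, Design→API→QA = 9+1+7 = 17 sets the finish at 17 hours.
Dropping Tests→QA doesn't change QA's earliest start (10); another predecessor still binds.
After: Design→API→QA = 9+1+7 = 17 → 17 hours.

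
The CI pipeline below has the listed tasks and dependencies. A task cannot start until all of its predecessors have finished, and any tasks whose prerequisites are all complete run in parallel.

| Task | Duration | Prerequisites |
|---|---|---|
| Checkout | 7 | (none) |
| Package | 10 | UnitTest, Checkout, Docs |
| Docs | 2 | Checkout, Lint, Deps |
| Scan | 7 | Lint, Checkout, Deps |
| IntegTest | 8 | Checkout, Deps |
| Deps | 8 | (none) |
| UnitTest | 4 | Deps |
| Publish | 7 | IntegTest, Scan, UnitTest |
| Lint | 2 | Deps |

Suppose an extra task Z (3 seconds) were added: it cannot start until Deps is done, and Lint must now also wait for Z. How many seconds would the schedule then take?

Originally the schedule takes 24 seconds.
With Z inserted, Lint now waits for max(Deps, Z).
New critical path: Deps→Z→Lint→Scan→Publish = 8+3+2+7+7 = 27 ⇒ 27 seconds.

27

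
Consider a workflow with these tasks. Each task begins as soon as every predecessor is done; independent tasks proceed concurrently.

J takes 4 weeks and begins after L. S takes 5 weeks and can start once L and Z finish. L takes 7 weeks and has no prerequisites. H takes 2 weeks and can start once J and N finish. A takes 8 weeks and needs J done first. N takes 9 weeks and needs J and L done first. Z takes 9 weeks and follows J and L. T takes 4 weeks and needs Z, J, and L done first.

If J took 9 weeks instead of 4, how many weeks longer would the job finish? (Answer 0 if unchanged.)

Baseline: L→J→Z→S = 7+4+9+5 = 25 → 25 weeks.
J is on the critical path; changing it to 9 makes that path 30 weeks.
That remains the longest chain; total 30 weeks.
Change in finish: 30 − 25 = +5 weeks.

5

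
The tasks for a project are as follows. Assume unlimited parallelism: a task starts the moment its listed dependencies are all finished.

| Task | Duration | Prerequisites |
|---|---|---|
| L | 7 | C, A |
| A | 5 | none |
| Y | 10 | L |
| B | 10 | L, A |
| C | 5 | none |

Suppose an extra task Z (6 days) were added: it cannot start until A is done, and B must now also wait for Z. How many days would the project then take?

Originally the project takes 22 days.
With Z inserted, B now waits for max(L, A, Z).
New critical path: C→L→Y = 5+7+10 = 22 ⇒ 22 days.

22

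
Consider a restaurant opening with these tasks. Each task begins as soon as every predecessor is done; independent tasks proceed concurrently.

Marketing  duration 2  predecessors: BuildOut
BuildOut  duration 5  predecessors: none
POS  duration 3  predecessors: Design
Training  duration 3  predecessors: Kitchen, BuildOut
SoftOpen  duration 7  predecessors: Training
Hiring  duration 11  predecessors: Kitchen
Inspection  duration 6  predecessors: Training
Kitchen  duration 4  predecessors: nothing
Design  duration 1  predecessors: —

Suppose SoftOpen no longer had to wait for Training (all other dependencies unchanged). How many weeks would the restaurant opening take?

With the dependency in place, BuildOut→Training→SoftOpen = 5+3+7 = 15 sets the finish at 15 weeks.
Without Training→SoftOpen, SoftOpen's earliest start moves from 8 to 0.
After: Kitchen→Hiring = 4+11 = 15 → 15 weeks.

15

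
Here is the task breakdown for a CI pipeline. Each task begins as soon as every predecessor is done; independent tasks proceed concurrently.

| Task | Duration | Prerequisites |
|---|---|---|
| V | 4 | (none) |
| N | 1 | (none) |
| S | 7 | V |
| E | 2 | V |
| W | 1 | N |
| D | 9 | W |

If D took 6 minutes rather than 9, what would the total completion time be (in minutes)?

11

Baseline: N→W→D = 1+1+9 = 11 → 11 minutes.
D is on the critical path; changing it to 6 makes that path 8 minutes.
The binding chain switches to V→S = 4+7 = 11; finish 11 minutes.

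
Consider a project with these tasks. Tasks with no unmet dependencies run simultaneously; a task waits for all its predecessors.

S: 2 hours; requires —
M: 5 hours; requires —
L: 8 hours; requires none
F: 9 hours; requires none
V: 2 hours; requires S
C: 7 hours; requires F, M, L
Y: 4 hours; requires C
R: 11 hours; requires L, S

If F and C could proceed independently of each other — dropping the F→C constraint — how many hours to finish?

With the dependency in place, F→C→Y = 9+7+4 = 20 sets the finish at 20 hours.
Without F→C, C's earliest start moves from 9 to 8.
New critical path: L→C→Y = 8+7+4 = 19 ⇒ 19 hours.

19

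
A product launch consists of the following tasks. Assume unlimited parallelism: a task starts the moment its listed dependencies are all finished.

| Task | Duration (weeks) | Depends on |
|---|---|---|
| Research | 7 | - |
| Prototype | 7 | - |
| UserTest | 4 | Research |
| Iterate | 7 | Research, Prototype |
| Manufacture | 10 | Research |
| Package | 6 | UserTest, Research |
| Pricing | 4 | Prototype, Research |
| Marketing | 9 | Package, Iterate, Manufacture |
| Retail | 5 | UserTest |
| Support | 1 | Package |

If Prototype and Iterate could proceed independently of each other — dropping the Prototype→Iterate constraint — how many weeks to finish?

Original critical path: Research→UserTest→Package→Marketing = 7+4+6+9 = 26 ⇒ 26 weeks.
Dropping Prototype→Iterate doesn't change Iterate's earliest start (7); another predecessor still binds.
After: Research→UserTest→Package→Marketing = 7+4+6+9 = 26 → 26 weeks.

26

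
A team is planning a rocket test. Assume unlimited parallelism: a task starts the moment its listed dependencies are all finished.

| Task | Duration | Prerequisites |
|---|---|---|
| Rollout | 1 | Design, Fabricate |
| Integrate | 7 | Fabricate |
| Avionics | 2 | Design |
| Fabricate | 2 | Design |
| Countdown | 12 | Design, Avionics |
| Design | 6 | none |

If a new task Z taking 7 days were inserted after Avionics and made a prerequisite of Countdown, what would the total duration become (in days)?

Originally the schedule takes 20 days.
With Z inserted, Countdown now waits for max(Design, Avionics, Z).
New critical path: Design→Avionics→Z→Countdown = 6+2+7+12 = 27 ⇒ 27 days.

27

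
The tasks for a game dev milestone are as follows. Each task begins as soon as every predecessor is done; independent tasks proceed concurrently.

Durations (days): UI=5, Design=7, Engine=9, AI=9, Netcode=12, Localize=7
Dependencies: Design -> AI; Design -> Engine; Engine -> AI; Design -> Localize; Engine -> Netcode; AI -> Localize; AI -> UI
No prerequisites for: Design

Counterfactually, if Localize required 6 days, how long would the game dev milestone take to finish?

31

Actual critical path: Design→Engine→AI→Localize = 7+9+9+7 = 32 ⇒ 32 days.
Localize lies on that path, so at 6 days the path becomes 31 days.
No other chain overtakes it, so the finish is 31 days.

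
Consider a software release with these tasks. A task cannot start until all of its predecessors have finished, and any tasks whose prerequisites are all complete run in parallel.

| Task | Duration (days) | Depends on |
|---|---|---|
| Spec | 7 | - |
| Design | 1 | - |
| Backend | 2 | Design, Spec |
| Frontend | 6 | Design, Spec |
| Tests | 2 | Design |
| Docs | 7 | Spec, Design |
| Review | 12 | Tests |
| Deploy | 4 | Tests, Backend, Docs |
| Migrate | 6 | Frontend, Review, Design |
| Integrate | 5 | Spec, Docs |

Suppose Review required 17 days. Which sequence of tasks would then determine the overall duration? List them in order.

Design, Tests, Review, Migrate

Critical path before the change: Design→Tests→Review→Migrate = 1+2+12+6 = 21 giving 21 days.
Review is on the critical path; changing it to 17 makes that path 26 days.
That remains the longest chain; total 26 days.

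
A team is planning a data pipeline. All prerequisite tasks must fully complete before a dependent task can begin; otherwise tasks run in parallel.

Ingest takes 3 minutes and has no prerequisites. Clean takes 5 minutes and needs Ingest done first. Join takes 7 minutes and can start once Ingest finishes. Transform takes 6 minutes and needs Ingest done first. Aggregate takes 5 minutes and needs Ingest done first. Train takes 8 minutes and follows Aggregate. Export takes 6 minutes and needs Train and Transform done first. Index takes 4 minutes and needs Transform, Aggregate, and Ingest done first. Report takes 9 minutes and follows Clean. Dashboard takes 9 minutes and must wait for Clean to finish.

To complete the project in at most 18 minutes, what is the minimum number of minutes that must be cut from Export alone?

4

Current finish: 22 minutes; target: 18.
Export is on every critical path, so each minute cut from Export cuts the finish by one (this holds down to a finish of 17).
Need 22 − 18 = 4 minutes off Export → Export becomes 2 minutes, finish becomes 18.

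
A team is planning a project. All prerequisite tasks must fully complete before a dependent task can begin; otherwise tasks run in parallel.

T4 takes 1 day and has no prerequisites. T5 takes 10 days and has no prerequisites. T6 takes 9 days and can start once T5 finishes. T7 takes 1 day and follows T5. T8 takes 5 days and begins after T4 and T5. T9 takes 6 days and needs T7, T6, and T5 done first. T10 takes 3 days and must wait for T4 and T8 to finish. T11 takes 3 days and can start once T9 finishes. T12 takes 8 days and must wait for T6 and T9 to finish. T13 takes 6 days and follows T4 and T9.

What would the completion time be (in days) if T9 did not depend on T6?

Before: longest chain T5→T6→T9→T12 = 10+9+6+8 = 33, finish 33.
Without T6→T9, T9's earliest start moves from 19 to 11.
The longest chain is now T5→T6→T12 = 10+9+8 = 27, so the schedule takes 27 days.

27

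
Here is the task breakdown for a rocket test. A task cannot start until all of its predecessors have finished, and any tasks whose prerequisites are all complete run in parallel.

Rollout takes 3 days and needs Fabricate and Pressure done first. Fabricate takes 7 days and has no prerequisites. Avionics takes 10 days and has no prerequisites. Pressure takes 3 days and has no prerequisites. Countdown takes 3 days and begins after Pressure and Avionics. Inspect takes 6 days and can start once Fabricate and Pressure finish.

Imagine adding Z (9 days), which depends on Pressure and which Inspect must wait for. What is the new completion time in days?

Originally the plan takes 13 days.
With Z inserted, Inspect now waits for max(Fabricate, Pressure, Z).
New critical path: Pressure→Z→Inspect = 3+9+6 = 18 ⇒ 18 days.

18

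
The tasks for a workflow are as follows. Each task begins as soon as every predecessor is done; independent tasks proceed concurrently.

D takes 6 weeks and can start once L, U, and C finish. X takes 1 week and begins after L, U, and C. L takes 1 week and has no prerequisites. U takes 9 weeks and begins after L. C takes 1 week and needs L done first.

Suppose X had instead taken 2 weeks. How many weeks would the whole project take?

16

Actual critical path: L→U→D = 1+9+6 = 16 ⇒ 16 weeks.
The longest path through X is only 11 weeks, so X has float 5.
No other chain overtakes it, so the finish is 16 weeks.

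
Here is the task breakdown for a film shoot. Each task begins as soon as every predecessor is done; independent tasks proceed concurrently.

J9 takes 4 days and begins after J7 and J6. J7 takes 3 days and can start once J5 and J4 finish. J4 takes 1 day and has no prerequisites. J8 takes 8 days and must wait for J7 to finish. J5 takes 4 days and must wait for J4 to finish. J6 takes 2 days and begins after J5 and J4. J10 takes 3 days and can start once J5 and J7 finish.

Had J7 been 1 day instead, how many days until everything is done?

Critical path before the change: J4→J5→J7→J8 = 1+4+3+8 = 16 giving 16 days.
J7 lies on that path, so at 1 day the path becomes 14 days.
That remains the longest chain; total 14 days.

14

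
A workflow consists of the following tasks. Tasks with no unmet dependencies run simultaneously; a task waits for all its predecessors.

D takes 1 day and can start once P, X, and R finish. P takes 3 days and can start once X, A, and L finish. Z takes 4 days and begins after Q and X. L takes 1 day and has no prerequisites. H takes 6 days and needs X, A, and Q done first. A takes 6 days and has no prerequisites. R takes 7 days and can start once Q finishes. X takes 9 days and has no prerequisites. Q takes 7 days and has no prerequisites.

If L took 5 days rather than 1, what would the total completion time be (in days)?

15

As given, the longest chain is X→H = 9+6 = 15, so the finish is 15 days.
The longest path through L is only 5 days, so L has float 10.
The critical path is still X→H; finish is now 15 days.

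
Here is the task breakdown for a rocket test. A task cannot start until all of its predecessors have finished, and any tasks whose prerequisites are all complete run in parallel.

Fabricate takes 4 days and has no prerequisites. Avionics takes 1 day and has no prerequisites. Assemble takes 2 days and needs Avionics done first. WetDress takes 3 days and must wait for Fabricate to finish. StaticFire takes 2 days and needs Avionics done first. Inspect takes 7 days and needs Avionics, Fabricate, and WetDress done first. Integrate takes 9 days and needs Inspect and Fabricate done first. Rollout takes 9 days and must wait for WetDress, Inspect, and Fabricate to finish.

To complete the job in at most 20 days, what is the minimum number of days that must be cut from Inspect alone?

3

Current finish: 23 days; target: 20.
Inspect is on every critical path, so each day cut from Inspect cuts the finish by one (this holds down to a finish of 17).
Need 23 − 20 = 3 days off Inspect → Inspect becomes 4 days, finish becomes 20.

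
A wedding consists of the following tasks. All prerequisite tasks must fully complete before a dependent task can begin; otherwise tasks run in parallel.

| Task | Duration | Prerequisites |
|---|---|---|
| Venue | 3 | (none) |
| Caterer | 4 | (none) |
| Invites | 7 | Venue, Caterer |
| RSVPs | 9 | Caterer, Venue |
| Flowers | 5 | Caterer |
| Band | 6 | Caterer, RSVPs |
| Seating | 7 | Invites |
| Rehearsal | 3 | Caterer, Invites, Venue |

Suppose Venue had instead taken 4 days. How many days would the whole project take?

19

Critical path before the change: Caterer→RSVPs→Band = 4+9+6 = 19 giving 19 days.
The longest path through Venue is only 18 days, so Venue has float 1.
The binding chain switches to Venue→RSVPs→Band = 4+9+6 = 19; finish 19 days.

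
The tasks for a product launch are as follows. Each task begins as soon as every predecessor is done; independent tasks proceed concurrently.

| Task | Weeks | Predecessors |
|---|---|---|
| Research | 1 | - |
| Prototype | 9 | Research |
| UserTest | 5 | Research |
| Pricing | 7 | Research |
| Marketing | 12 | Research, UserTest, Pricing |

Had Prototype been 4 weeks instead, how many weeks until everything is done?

20

Actual critical path: Research→Pricing→Marketing = 1+7+12 = 20 ⇒ 20 weeks.
The longest path through Prototype is only 10 weeks, so Prototype has float 10.
That remains the longest chain; total 20 weeks.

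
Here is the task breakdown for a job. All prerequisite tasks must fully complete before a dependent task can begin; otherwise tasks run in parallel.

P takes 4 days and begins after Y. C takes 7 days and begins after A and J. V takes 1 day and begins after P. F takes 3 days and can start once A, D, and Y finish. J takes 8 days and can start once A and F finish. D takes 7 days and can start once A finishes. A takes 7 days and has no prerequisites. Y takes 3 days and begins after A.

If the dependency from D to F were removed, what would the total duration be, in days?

Original critical path: A→D→F→J→C = 7+7+3+8+7 = 32 ⇒ 32 days.
Without D→F, F's earliest start moves from 14 to 10.
After: A→Y→F→J→C = 7+3+3+8+7 = 28 → 28 days.

28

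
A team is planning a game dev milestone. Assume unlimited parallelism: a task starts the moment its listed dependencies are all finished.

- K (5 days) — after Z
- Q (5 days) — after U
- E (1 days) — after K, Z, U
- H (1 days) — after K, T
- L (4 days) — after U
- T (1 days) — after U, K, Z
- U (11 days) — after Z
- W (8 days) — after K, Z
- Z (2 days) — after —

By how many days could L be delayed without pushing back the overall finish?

1

Critical path: Z→U→Q = 2+11+5 = 18, so the finish is 18 days.
Longest path through L: 17 days (earliest finish 17, latest finish 18).
Float = 18 − 17 = 1.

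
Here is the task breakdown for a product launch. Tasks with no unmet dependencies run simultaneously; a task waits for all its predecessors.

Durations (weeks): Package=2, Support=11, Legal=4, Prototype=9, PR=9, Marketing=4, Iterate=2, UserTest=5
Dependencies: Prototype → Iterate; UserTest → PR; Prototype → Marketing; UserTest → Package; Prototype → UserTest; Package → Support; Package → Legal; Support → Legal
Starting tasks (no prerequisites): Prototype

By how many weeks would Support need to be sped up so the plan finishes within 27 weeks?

Current finish: 31 weeks; target: 27.
Support is on every critical path, so each week cut from Support cuts the finish by one (this holds down to a finish of 23).
Need 31 − 27 = 4 weeks off Support → Support becomes 7 weeks, finish becomes 27.

4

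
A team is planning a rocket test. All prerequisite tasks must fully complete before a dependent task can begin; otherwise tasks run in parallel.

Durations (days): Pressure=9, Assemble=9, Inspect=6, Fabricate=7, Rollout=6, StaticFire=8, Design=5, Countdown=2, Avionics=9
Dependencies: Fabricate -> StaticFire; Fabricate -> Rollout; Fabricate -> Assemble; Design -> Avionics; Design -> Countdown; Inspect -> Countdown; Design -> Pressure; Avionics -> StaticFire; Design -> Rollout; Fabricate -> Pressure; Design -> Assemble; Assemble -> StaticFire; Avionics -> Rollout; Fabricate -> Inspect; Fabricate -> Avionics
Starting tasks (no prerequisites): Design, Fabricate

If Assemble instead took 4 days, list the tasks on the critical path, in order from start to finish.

Actual critical path: Fabricate→Assemble→StaticFire = 7+9+8 = 24 ⇒ 24 days.
Assemble is on the critical path; changing it to 4 makes that path 19 days.
The binding chain switches to Fabricate→Avionics→StaticFire = 7+9+8 = 24; finish 24 days.

Fabricate, Avionics, StaticFire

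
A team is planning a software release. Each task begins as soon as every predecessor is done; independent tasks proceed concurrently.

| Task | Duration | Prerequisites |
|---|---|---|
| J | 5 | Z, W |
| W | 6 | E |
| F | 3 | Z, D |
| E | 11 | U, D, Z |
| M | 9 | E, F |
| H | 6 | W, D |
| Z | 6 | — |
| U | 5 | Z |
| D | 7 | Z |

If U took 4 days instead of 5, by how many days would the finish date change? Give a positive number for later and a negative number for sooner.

0

The binding path is Z→D→E→W→H = 6+7+11+6+6 = 36; finish at 36 days.
U has 2 days of float (longest path through it is 34).
That remains the longest chain; total 36 days.
Change in finish: 36 − 36 = +0 days.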